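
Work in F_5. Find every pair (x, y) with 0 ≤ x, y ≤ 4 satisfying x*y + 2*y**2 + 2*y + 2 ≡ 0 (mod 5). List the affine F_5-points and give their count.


Affine F_5-points: {(2, 4), (3, 2), (3, 3), (4, 1)}; count = 4.

For each of the 25 pairs (x, y) ∈ F_5², evaluate f(x, y) mod 5. Record the zeros.
  x = 0: [0↦2, 1↦1, 2↦4, 3↦1, 4↦2]  zeros at y ∈ ∅
  x = 1: [0↦2, 1↦2, 2↦1, 3↦4, 4↦1]  zeros at y ∈ ∅
  x = 2: [0↦2, 1↦3, 2↦3, 3↦2, 4↦0]  zeros at y ∈ {4}
  x = 3: [0↦2, 1↦4, 2↦0, 3↦0, 4↦4]  zeros at y ∈ {2, 3}
  x = 4: [0↦2, 1↦0, 2↦2, 3↦3, 4↦3]  zeros at y ∈ {1}
Collecting zeros: affine points = {(2, 4), (3, 2), (3, 3), (4, 1)}.
Total count |C(F_5)_aff| = 4.


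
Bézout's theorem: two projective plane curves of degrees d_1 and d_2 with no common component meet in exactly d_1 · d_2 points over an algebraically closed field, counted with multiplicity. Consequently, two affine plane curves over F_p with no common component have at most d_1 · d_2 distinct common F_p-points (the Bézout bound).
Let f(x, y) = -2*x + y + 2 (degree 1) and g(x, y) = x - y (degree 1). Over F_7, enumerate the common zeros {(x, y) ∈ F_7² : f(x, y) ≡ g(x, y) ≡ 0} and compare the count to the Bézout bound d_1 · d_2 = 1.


Common zeros: {(2, 2)}; count = 1; Bézout bound = 1.

deg(f) = 1, deg(g) = 1, so Bézout bound = 1.
Scan x ∈ F_7. For each x, list the y ∈ F_7 with f(x, y) ≡ 0 and those with g(x, y) ≡ 0 (mod 7); the common zeros in that column are the intersection.
  x = 0: f ≡ 0 at y ∈ {5}; g ≡ 0 at y ∈ {0}; common: ∅.
  x = 1: f ≡ 0 at y ∈ {0}; g ≡ 0 at y ∈ {1}; common: ∅.
  x = 2: f ≡ 0 at y ∈ {2}; g ≡ 0 at y ∈ {2}; common: {2}.
  x = 3: f ≡ 0 at y ∈ {4}; g ≡ 0 at y ∈ {3}; common: ∅.
  x = 4: f ≡ 0 at y ∈ {6}; g ≡ 0 at y ∈ {4}; common: ∅.
  x = 5: f ≡ 0 at y ∈ {1}; g ≡ 0 at y ∈ {5}; common: ∅.
  x = 6: f ≡ 0 at y ∈ {3}; g ≡ 0 at y ∈ {6}; common: ∅.
Collecting: common zeros = {(2, 2)}, so the count is 1.
Comparison with the Bézout bound: 1 ≤ 1 = deg(f)·deg(g), as expected for curves with no common component (the bound is attained).


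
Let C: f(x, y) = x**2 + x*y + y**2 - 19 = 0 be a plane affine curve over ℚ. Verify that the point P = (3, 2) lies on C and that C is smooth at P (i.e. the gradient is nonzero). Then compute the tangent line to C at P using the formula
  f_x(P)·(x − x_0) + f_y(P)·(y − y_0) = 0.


Tangent line at P: 8*x + 7*y - 38 = 0.

Step 1: f(3, 2) = 0, so P lies on C.
Step 2: partial derivatives
  f_x(x, y) = 2*x + y, f_y(x, y) = x + 2*y.
  f_x(P) = 8, f_y(P) = 7 (gradient nonzero, so P is smooth).
Step 3: tangent line at P: 8·(x − 3) + 7·(y − 2) = 0.
Expanding: 8*x + 7*y - 38 = 0.


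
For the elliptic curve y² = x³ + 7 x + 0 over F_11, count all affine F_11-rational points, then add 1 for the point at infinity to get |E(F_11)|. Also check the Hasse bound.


Affine points = {(0, 0), (2, 0), (3, 2), (3, 9), (4, 2), (4, 9), (6, 4), (6, 7), (9, 0), (10, 5), (10, 6)}; affine count = 11; |E(F_11)| = 12.

Discriminant check: Δ ∝ 4a³ + 27b² = 4·7³ + 27·0² = 4·343 + 27·0 ≡ 8 (mod 11). Nonzero ⇒ E is nonsingular.
For each x ∈ F_11, compute rhs = x³ + 7·x + 0 mod 11, then count y ∈ F_11 with y² ≡ rhs.
  x = 0: rhs = 0, matching y values: 0 (1 points).
  x = 1: rhs = 8, matching y values: none (0 points).
  x = 2: rhs = 0, matching y values: 0 (1 points).
  x = 3: rhs = 4, matching y values: 2, 9 (2 points).
  x = 4: rhs = 4, matching y values: 2, 9 (2 points).
  x = 5: rhs = 6, matching y values: none (0 points).
  x = 6: rhs = 5, matching y values: 4, 7 (2 points).
  x = 7: rhs = 7, matching y values: none (0 points).
  x = 8: rhs = 7, matching y values: none (0 points).
  x = 9: rhs = 0, matching y values: 0 (1 points).
  x = 10: rhs = 3, matching y values: 5, 6 (2 points).
Total affine count: 11.
Full point count |E(F_11)| = 11 + 1 = 12.
Hasse bound: |12 − (11+1)| = |0| = 0 ≤ 2√11 ≈ 6.6332 ✓.


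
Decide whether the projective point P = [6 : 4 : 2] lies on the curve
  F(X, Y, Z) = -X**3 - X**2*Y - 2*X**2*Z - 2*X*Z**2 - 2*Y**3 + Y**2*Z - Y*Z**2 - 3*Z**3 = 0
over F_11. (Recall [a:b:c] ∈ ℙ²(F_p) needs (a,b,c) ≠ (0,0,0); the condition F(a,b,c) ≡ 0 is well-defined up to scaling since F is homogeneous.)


F(6,4,2) ≡ 5 (mod 11); P is NOT on the curve.

Evaluate F(6, 4, 2) term-by-term (mod 11).
  -X**3 ↦ -1·216·1·1 = -216
  -X**2*Y ↦ -1·36·4·1 = -144
  -2*X**2*Z ↦ -2·36·1·2 = -144
  -2*X*Z**2 ↦ -2·6·1·4 = -48
  -2*Y**3 ↦ -2·1·64·1 = -128
  Y**2*Z ↦ 1·1·16·2 = 32
  -Y*Z**2 ↦ -1·1·4·4 = -16
  -3*Z**3 ↦ -3·1·1·8 = -24
Sum: F(6, 4, 2) = (-216) + (-144) + (-144) + (-48) + (-128) + (32) + (-16) + (-24) = -688.
Reducing mod 11: -688 ≡ 5 (mod 11).
Since F(a, b, c) ≡ 5 ≠ 0 (mod 11), P does NOT lie on the curve.


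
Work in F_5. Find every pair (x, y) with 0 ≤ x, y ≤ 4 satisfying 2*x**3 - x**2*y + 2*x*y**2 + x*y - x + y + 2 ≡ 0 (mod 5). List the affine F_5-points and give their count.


Affine F_5-points: {(0, 3), (2, 2), (4, 3), (4, 4)}; count = 4.

For each of the 25 pairs (x, y) ∈ F_5², evaluate f(x, y) mod 5. Record the zeros.
  x = 0: [0↦2, 1↦3, 2↦4, 3↦0, 4↦1]  zeros at y ∈ {3}
  x = 1: [0↦3, 1↦1, 2↦3, 3↦4, 4↦4]  zeros at y ∈ ∅
  x = 2: [0↦1, 1↦4, 2↦0, 3↦4, 4↦1]  zeros at y ∈ {2}
  x = 3: [0↦3, 1↦4, 2↦2, 3↦2, 4↦4]  zeros at y ∈ ∅
  x = 4: [0↦1, 1↦3, 2↦1, 3↦0, 4↦0]  zeros at y ∈ {3, 4}
Collecting zeros: affine points = {(0, 3), (2, 2), (4, 3), (4, 4)}.
Total count |C(F_5)_aff| = 4.


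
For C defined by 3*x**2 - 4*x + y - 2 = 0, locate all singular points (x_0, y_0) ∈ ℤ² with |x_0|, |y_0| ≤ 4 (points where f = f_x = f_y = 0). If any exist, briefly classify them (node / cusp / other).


No singular points in the scanned grid; C is smooth there.

Compute partial derivatives:
  f_x = 6*x - 4.
  f_y = 1.
f_y = 1 is a nonzero constant, so f_y never vanishes: no point (x, y) can satisfy f = f_x = f_y = 0. In particular no (x, y) ∈ {−4, ..., 4}² is singular; the curve is smooth.


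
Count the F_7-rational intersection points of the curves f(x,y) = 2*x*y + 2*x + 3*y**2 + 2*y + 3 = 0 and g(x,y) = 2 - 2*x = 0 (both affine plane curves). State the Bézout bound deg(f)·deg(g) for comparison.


Common zeros: ∅; count = 0; Bézout bound = 2.

deg(f) = 2, deg(g) = 1, so Bézout bound = 2.
Scan x ∈ F_7. For each x, list the y ∈ F_7 with f(x, y) ≡ 0 and those with g(x, y) ≡ 0 (mod 7); the common zeros in that column are the intersection.
  x = 0: f ≡ 0 at y ∈ ∅; g ≡ 0 at y ∈ ∅; common: ∅.
  x = 1: f ≡ 0 at y ∈ ∅; g ≡ 0 at y ∈ {0, 1, 2, 3, 4, 5, 6}; common: ∅.
  x = 2: f ≡ 0 at y ∈ {0, 5}; g ≡ 0 at y ∈ ∅; common: ∅.
  x = 3: f ≡ 0 at y ∈ ∅; g ≡ 0 at y ∈ ∅; common: ∅.
  x = 4: f ≡ 0 at y ∈ ∅; g ≡ 0 at y ∈ ∅; common: ∅.
  x = 5: f ≡ 0 at y ∈ {1, 2}; g ≡ 0 at y ∈ ∅; common: ∅.
  x = 6: f ≡ 0 at y ∈ {3, 4}; g ≡ 0 at y ∈ ∅; common: ∅.
Collecting: common zeros = ∅, so the count is 0.
Comparison with the Bézout bound: 0 ≤ 2 = deg(f)·deg(g), as expected for curves with no common component (the affine F_7-count falls short of the bound because intersections may lie at infinity, over extension fields, or carry multiplicity).


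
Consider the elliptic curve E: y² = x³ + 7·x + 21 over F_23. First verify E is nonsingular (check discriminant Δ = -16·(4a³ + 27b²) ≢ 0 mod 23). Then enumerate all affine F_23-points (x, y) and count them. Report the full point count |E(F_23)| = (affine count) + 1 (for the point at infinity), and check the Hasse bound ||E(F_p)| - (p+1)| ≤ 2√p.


Affine points = {(1, 11), (1, 12), (3, 0), (6, 7), (6, 16), (9, 10), (9, 13), (11, 7), (11, 16), (12, 4), (12, 19), (13, 3), (13, 20), (17, 4), (17, 19), (22, 6), (22, 17)}; affine count = 17; |E(F_23)| = 18.

Discriminant check: Δ ∝ 4a³ + 27b² = 4·7³ + 27·21² = 4·343 + 27·441 ≡ 8 (mod 23). Nonzero ⇒ E is nonsingular.
For each x ∈ F_23, compute rhs = x³ + 7·x + 21 mod 23, then count y ∈ F_23 with y² ≡ rhs.
  x = 0: rhs = 21, matching y values: none (0 points).
  x = 1: rhs = 6, matching y values: 11, 12 (2 points).
  x = 2: rhs = 20, matching y values: none (0 points).
  x = 3: rhs = 0, matching y values: 0 (1 points).
  x = 4: rhs = 21, matching y values: none (0 points).
  x = 5: rhs = 20, matching y values: none (0 points).
  x = 6: rhs = 3, matching y values: 7, 16 (2 points).
  x = 7: rhs = 22, matching y values: none (0 points).
  x = 8: rhs = 14, matching y values: none (0 points).
  x = 9: rhs = 8, matching y values: 10, 13 (2 points).
  x = 10: rhs = 10, matching y values: none (0 points).
  x = 11: rhs = 3, matching y values: 7, 16 (2 points).
  x = 12: rhs = 16, matching y values: 4, 19 (2 points).
  x = 13: rhs = 9, matching y values: 3, 20 (2 points).
  x = 14: rhs = 11, matching y values: none (0 points).
  x = 15: rhs = 5, matching y values: none (0 points).
  x = 16: rhs = 20, matching y values: none (0 points).
  x = 17: rhs = 16, matching y values: 4, 19 (2 points).
  x = 18: rhs = 22, matching y values: none (0 points).
  x = 19: rhs = 21, matching y values: none (0 points).
  x = 20: rhs = 19, matching y values: none (0 points).
  x = 21: rhs = 22, matching y values: none (0 points).
  x = 22: rhs = 13, matching y values: 6, 17 (2 points).
Total affine count: 17.
Full point count |E(F_23)| = 17 + 1 = 18.
Hasse bound: |18 − (23+1)| = |-6| = 6 ≤ 2√23 ≈ 9.5917 ✓.


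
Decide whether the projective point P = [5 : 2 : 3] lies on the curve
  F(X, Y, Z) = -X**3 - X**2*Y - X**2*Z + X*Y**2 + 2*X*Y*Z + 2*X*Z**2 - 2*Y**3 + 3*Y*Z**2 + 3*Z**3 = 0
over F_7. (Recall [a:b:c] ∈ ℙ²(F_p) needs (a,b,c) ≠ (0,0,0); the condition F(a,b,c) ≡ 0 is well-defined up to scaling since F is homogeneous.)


F(5,2,3) ≡ 4 (mod 7); P is NOT on the curve.

Evaluate F(5, 2, 3) term-by-term (mod 7).
  -X**3 ↦ -1·125·1·1 = -125
  -X**2*Y ↦ -1·25·2·1 = -50
  -X**2*Z ↦ -1·25·1·3 = -75
  X*Y**2 ↦ 1·5·4·1 = 20
  2*X*Y*Z ↦ 2·5·2·3 = 60
  2*X*Z**2 ↦ 2·5·1·9 = 90
  -2*Y**3 ↦ -2·1·8·1 = -16
  3*Y*Z**2 ↦ 3·1·2·9 = 54
  3*Z**3 ↦ 3·1·1·27 = 81
Sum: F(5, 2, 3) = (-125) + (-50) + (-75) + (20) + (60) + (90) + (-16) + (54) + (81) = 39.
Reducing mod 7: 39 ≡ 4 (mod 7).
Since F(a, b, c) ≡ 4 ≠ 0 (mod 7), P does NOT lie on the curve.


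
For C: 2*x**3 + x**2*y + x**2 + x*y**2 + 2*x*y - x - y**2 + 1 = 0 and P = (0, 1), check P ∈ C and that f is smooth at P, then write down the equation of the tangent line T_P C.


Tangent line at P: 2*x - 2*y + 2 = 0.

Step 1: f(0, 1) = 0, so P lies on C.
Step 2: partial derivatives
  f_x(x, y) = 6*x**2 + 2*x*y + 2*x + y**2 + 2*y - 1, f_y(x, y) = x**2 + 2*x*y + 2*x - 2*y.
  f_x(P) = 2, f_y(P) = -2 (gradient nonzero, so P is smooth).
Step 3: tangent line at P: 2·(x − 0) + -2·(y − 1) = 0.
Expanding: 2*x - 2*y + 2 = 0.


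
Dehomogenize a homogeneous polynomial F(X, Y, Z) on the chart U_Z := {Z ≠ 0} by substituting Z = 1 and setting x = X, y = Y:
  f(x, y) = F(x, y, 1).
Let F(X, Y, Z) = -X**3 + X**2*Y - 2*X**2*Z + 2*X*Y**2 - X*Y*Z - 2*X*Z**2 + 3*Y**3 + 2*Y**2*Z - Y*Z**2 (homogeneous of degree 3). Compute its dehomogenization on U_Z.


f(x, y) = -x**3 + x**2*y - 2*x**2 + 2*x*y**2 - x*y - 2*x + 3*y**3 + 2*y**2 - y

On U_Z we set Z = 1. Each monomial c·X^i·Y^j·Z^k in F becomes c·x^i·y^j·1^k = c·x^i·y^j.
Substituting Z = 1: F(X, Y, 1) = -x**3 + x**2*y - 2*x**2 + 2*x*y**2 - x*y - 2*x + 3*y**3 + 2*y**2 - y.
Note: deg(f) ≤ deg(F) = 3; strict inequality happens when F is divisible by Z (lost terms).


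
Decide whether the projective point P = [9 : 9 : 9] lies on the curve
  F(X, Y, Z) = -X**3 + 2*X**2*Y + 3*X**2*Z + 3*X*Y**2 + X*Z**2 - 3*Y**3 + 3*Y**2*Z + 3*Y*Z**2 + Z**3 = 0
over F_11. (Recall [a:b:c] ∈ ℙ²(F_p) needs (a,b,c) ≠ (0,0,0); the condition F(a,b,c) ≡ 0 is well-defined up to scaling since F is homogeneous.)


F(9,9,9) ≡ 3 (mod 11); P is NOT on the curve.

Evaluate F(9, 9, 9) term-by-term (mod 11).
  -X**3 ↦ -1·729·1·1 = -729
  2*X**2*Y ↦ 2·81·9·1 = 1458
  3*X**2*Z ↦ 3·81·1·9 = 2187
  3*X*Y**2 ↦ 3·9·81·1 = 2187
  X*Z**2 ↦ 1·9·1·81 = 729
  -3*Y**3 ↦ -3·1·729·1 = -2187
  3*Y**2*Z ↦ 3·1·81·9 = 2187
  3*Y*Z**2 ↦ 3·1·9·81 = 2187
  Z**3 ↦ 1·1·1·729 = 729
Sum: F(9, 9, 9) = (-729) + (1458) + (2187) + (2187) + (729) + (-2187) + (2187) + (2187) + (729) = 8748.
Reducing mod 11: 8748 ≡ 3 (mod 11).
Since F(a, b, c) ≡ 3 ≠ 0 (mod 11), P does NOT lie on the curve.


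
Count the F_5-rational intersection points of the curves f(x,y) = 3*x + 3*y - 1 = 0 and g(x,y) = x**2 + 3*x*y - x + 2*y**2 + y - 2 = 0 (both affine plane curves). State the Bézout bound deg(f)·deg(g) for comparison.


Common zeros: {(2, 0)}; count = 1; Bézout bound = 2.

deg(f) = 1, deg(g) = 2, so Bézout bound = 2.
Scan x ∈ F_5. For each x, list the y ∈ F_5 with f(x, y) ≡ 0 and those with g(x, y) ≡ 0 (mod 5); the common zeros in that column are the intersection.
  x = 0: f ≡ 0 at y ∈ {2}; g ≡ 0 at y ∈ ∅; common: ∅.
  x = 1: f ≡ 0 at y ∈ {1}; g ≡ 0 at y ∈ ∅; common: ∅.
  x = 2: f ≡ 0 at y ∈ {0}; g ≡ 0 at y ∈ {0, 4}; common: {0}.
  x = 3: f ≡ 0 at y ∈ {4}; g ≡ 0 at y ∈ ∅; common: ∅.
  x = 4: f ≡ 0 at y ∈ {3}; g ≡ 0 at y ∈ {0, 1}; common: ∅.
Collecting: common zeros = {(2, 0)}, so the count is 1.
Comparison with the Bézout bound: 1 ≤ 2 = deg(f)·deg(g), as expected for curves with no common component (the affine F_5-count falls short of the bound because intersections may lie at infinity, over extension fields, or carry multiplicity).


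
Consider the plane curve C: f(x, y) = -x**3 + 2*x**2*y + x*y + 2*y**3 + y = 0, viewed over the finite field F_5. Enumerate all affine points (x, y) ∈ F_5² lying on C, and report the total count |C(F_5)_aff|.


Affine F_5-points: {(0, 0), (1, 1), (1, 3), (2, 1), (2, 2), (4, 1)}; count = 6.

For each of the 25 pairs (x, y) ∈ F_5², evaluate f(x, y) mod 5. Record the zeros.
  x = 0: [0↦0, 1↦3, 2↦3, 3↦2, 4↦2]  zeros at y ∈ {0}
  x = 1: [0↦4, 1↦0, 2↦3, 3↦0, 4↦3]  zeros at y ∈ {1, 3}
  x = 2: [0↦2, 1↦0, 2↦0, 3↦4, 4↦4]  zeros at y ∈ {1, 2}
  x = 3: [0↦3, 1↦2, 2↦3, 3↦3, 4↦4]  zeros at y ∈ ∅
  x = 4: [0↦1, 1↦0, 2↦1, 3↦1, 4↦2]  zeros at y ∈ {1}
Collecting zeros: affine points = {(0, 0), (1, 1), (1, 3), (2, 1), (2, 2), (4, 1)}.
Total count |C(F_5)_aff| = 6.


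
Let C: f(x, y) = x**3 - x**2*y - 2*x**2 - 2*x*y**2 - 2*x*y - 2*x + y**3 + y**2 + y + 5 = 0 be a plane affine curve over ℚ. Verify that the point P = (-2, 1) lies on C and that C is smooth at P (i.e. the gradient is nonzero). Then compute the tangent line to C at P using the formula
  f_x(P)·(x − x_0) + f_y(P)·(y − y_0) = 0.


Tangent line at P: 18*x + 14*y + 22 = 0.

Step 1: f(-2, 1) = 0, so P lies on C.
Step 2: partial derivatives
  f_x(x, y) = 3*x**2 - 2*x*y - 4*x - 2*y**2 - 2*y - 2, f_y(x, y) = -x**2 - 4*x*y - 2*x + 3*y**2 + 2*y + 1.
  f_x(P) = 18, f_y(P) = 14 (gradient nonzero, so P is smooth).
Step 3: tangent line at P: 18·(x − -2) + 14·(y − 1) = 0.
Expanding: 18*x + 14*y + 22 = 0.


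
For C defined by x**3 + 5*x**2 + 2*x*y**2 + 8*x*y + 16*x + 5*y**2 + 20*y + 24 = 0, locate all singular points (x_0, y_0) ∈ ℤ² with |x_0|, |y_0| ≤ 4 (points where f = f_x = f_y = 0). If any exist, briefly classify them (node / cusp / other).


Singular points: {(-2, -2)}; classification: node.

Compute partial derivatives:
  f_x = 3*x**2 + 10*x + 2*y**2 + 8*y + 16.
  f_y = 4*x*y + 8*x + 10*y + 20.
Scan x_0 ∈ {−4, ..., 4}. For each x_0, f_y(x_0, y) is a polynomial in y; find its integer roots y ∈ {−4, ..., 4}, then test f_x and f at those candidates.
  x = -4: f_y(-4, y) = -6*y - 12; vanishes at y ∈ {-2}. (-4, -2): f_x = 16 ≠ 0.
  x = -3: f_y(-3, y) = -2*y - 4; vanishes at y ∈ {-2}. (-3, -2): f_x = 5 ≠ 0.
  x = -2: f_y(-2, y) = 2*y + 4; vanishes at y ∈ {-2}. (-2, -2): f_x = 0, f = 0 — SINGULAR.
  x = -1: f_y(-1, y) = 6*y + 12; vanishes at y ∈ {-2}. (-1, -2): f_x = 1 ≠ 0.
  x = 0: f_y(0, y) = 10*y + 20; vanishes at y ∈ {-2}. (0, -2): f_x = 8 ≠ 0.
  x = 1: f_y(1, y) = 14*y + 28; vanishes at y ∈ {-2}. (1, -2): f_x = 21 ≠ 0.
  x = 2: f_y(2, y) = 18*y + 36; vanishes at y ∈ {-2}. (2, -2): f_x = 40 ≠ 0.
  x = 3: f_y(3, y) = 22*y + 44; vanishes at y ∈ {-2}. (3, -2): f_x = 65 ≠ 0.
  x = 4: f_y(4, y) = 26*y + 52; vanishes at y ∈ {-2}. (4, -2): f_x = 96 ≠ 0.
Only singular point on the grid: (-2, -2).
Classify: substitute x = -2 + u, y = -2 + v and expand: f = u**3 - u**2 + 2*u*v**2 + v**2.
No constant or linear terms (consistent with a singular point). Quadratic part: -u**2 + v**2. Cubic part: u**3 + 2*u*v**2.
The quadratic part v**2 - u**2 = (v − u)(v + u) splits into two distinct linear factors, so there are two distinct tangent lines y − -2 = ±(x − -2) — this is a node (ordinary double point).
Classification: node.


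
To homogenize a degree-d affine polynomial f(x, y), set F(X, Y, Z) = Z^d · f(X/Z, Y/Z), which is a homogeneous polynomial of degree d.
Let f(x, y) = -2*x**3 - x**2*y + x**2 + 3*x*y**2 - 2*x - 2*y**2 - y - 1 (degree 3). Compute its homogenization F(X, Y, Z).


F(X, Y, Z) = -2*X**3 - X**2*Y + X**2*Z + 3*X*Y**2 - 2*X*Z**2 - 2*Y**2*Z - Y*Z**2 - Z**3

deg(f) = 3.
Substitute x = X/Z, y = Y/Z into f, then multiply by Z^3.
  monomial -2·x^3·y^0 ↦ -2·X^3·Y^0·Z^0.
  monomial -1·x^2·y^1 ↦ -1·X^2·Y^1·Z^0.
  monomial 1·x^2·y^0 ↦ 1·X^2·Y^0·Z^1.
  monomial 3·x^1·y^2 ↦ 3·X^1·Y^2·Z^0.
  monomial -2·x^1·y^0 ↦ -2·X^1·Y^0·Z^2.
  monomial -2·x^0·y^2 ↦ -2·X^0·Y^2·Z^1.
  monomial -1·x^0·y^1 ↦ -1·X^0·Y^1·Z^2.
  monomial -1·x^0·y^0 ↦ -1·X^0·Y^0·Z^3.
Collecting: F(X, Y, Z) = -2*X**3 - X**2*Y + X**2*Z + 3*X*Y**2 - 2*X*Z**2 - 2*Y**2*Z - Y*Z**2 - Z**3.


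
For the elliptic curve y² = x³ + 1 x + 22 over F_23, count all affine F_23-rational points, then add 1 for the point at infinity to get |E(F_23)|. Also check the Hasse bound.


Affine points = {(1, 1), (1, 22), (2, 3), (2, 20), (3, 11), (3, 12), (7, 2), (7, 21), (8, 6), (8, 17), (9, 1), (9, 22), (13, 1), (13, 22), (15, 10), (15, 13), (19, 0), (21, 9), (21, 14)}; affine count = 19; |E(F_23)| = 20.

Discriminant check: Δ ∝ 4a³ + 27b² = 4·1³ + 27·22² = 4·1 + 27·484 ≡ 8 (mod 23). Nonzero ⇒ E is nonsingular.
For each x ∈ F_23, compute rhs = x³ + 1·x + 22 mod 23, then count y ∈ F_23 with y² ≡ rhs.
  x = 0: rhs = 22, matching y values: none (0 points).
  x = 1: rhs = 1, matching y values: 1, 22 (2 points).
  x = 2: rhs = 9, matching y values: 3, 20 (2 points).
  x = 3: rhs = 6, matching y values: 11, 12 (2 points).
  x = 4: rhs = 21, matching y values: none (0 points).
  x = 5: rhs = 14, matching y values: none (0 points).
  x = 6: rhs = 14, matching y values: none (0 points).
  x = 7: rhs = 4, matching y values: 2, 21 (2 points).
  x = 8: rhs = 13, matching y values: 6, 17 (2 points).
  x = 9: rhs = 1, matching y values: 1, 22 (2 points).
  x = 10: rhs = 20, matching y values: none (0 points).
  x = 11: rhs = 7, matching y values: none (0 points).
  x = 12: rhs = 14, matching y values: none (0 points).
  x = 13: rhs = 1, matching y values: 1, 22 (2 points).
  x = 14: rhs = 20, matching y values: none (0 points).
  x = 15: rhs = 8, matching y values: 10, 13 (2 points).
  x = 16: rhs = 17, matching y values: none (0 points).
  x = 17: rhs = 7, matching y values: none (0 points).
  x = 18: rhs = 7, matching y values: none (0 points).
  x = 19: rhs = 0, matching y values: 0 (1 points).
  x = 20: rhs = 15, matching y values: none (0 points).
  x = 21: rhs = 12, matching y values: 9, 14 (2 points).
  x = 22: rhs = 20, matching y values: none (0 points).
Total affine count: 19.
Full point count |E(F_23)| = 19 + 1 = 20.
Hasse bound: |20 − (23+1)| = |-4| = 4 ≤ 2√23 ≈ 9.5917 ✓.


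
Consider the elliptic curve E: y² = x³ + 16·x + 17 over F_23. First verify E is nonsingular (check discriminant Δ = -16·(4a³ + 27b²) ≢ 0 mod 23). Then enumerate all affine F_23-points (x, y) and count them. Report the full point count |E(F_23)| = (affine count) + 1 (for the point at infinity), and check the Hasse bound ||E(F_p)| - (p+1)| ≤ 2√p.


Affine points = {(3, 0), (7, 9), (7, 14), (8, 6), (8, 17), (9, 4), (9, 19), (10, 2), (10, 21), (11, 11), (11, 12), (14, 8), (14, 15), (17, 2), (17, 21), (19, 2), (19, 21), (21, 0), (22, 0)}; affine count = 19; |E(F_23)| = 20.

Discriminant check: Δ ∝ 4a³ + 27b² = 4·16³ + 27·17² = 4·4096 + 27·289 ≡ 14 (mod 23). Nonzero ⇒ E is nonsingular.
For each x ∈ F_23, compute rhs = x³ + 16·x + 17 mod 23, then count y ∈ F_23 with y² ≡ rhs.
  x = 0: rhs = 17, matching y values: none (0 points).
  x = 1: rhs = 11, matching y values: none (0 points).
  x = 2: rhs = 11, matching y values: none (0 points).
  x = 3: rhs = 0, matching y values: 0 (1 points).
  x = 4: rhs = 7, matching y values: none (0 points).
  x = 5: rhs = 15, matching y values: none (0 points).
  x = 6: rhs = 7, matching y values: none (0 points).
  x = 7: rhs = 12, matching y values: 9, 14 (2 points).
  x = 8: rhs = 13, matching y values: 6, 17 (2 points).
  x = 9: rhs = 16, matching y values: 4, 19 (2 points).
  x = 10: rhs = 4, matching y values: 2, 21 (2 points).
  x = 11: rhs = 6, matching y values: 11, 12 (2 points).
  x = 12: rhs = 5, matching y values: none (0 points).
  x = 13: rhs = 7, matching y values: none (0 points).
  x = 14: rhs = 18, matching y values: 8, 15 (2 points).
  x = 15: rhs = 21, matching y values: none (0 points).
  x = 16: rhs = 22, matching y values: none (0 points).
  x = 17: rhs = 4, matching y values: 2, 21 (2 points).
  x = 18: rhs = 19, matching y values: none (0 points).
  x = 19: rhs = 4, matching y values: 2, 21 (2 points).
  x = 20: rhs = 11, matching y values: none (0 points).
  x = 21: rhs = 0, matching y values: 0 (1 points).
  x = 22: rhs = 0, matching y values: 0 (1 points).
Total affine count: 19.
Full point count |E(F_23)| = 19 + 1 = 20.
Hasse bound: |20 − (23+1)| = |-4| = 4 ≤ 2√23 ≈ 9.5917 ✓.


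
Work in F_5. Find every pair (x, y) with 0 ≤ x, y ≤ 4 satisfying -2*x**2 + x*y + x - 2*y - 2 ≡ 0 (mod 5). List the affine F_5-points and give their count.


Affine F_5-points: {(0, 4), (1, 2), (3, 2), (4, 0)}; count = 4.

For each of the 25 pairs (x, y) ∈ F_5², evaluate f(x, y) mod 5. Record the zeros.
  x = 0: [0↦3, 1↦1, 2↦4, 3↦2, 4↦0]  zeros at y ∈ {4}
  x = 1: [0↦2, 1↦1, 2↦0, 3↦4, 4↦3]  zeros at y ∈ {2}
  x = 2: [0↦2, 1↦2, 2↦2, 3↦2, 4↦2]  zeros at y ∈ ∅
  x = 3: [0↦3, 1↦4, 2↦0, 3↦1, 4↦2]  zeros at y ∈ {2}
  x = 4: [0↦0, 1↦2, 2↦4, 3↦1, 4↦3]  zeros at y ∈ {0}
Collecting zeros: affine points = {(0, 4), (1, 2), (3, 2), (4, 0)}.
Total count |C(F_5)_aff| = 4.


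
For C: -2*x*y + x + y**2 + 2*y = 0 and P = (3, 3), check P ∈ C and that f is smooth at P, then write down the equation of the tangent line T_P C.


Tangent line at P: -5*x + 2*y + 9 = 0.

Step 1: f(3, 3) = 0, so P lies on C.
Step 2: partial derivatives
  f_x(x, y) = 1 - 2*y, f_y(x, y) = -2*x + 2*y + 2.
  f_x(P) = -5, f_y(P) = 2 (gradient nonzero, so P is smooth).
Step 3: tangent line at P: -5·(x − 3) + 2·(y − 3) = 0.
Expanding: -5*x + 2*y + 9 = 0.


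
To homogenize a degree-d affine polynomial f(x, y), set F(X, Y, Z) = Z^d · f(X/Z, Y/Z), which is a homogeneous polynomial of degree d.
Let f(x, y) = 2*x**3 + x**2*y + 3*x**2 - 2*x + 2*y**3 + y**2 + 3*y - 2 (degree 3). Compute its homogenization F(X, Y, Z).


F(X, Y, Z) = 2*X**3 + X**2*Y + 3*X**2*Z - 2*X*Z**2 + 2*Y**3 + Y**2*Z + 3*Y*Z**2 - 2*Z**3

deg(f) = 3.
Substitute x = X/Z, y = Y/Z into f, then multiply by Z^3.
  monomial 2·x^3·y^0 ↦ 2·X^3·Y^0·Z^0.
  monomial 1·x^2·y^1 ↦ 1·X^2·Y^1·Z^0.
  monomial 3·x^2·y^0 ↦ 3·X^2·Y^0·Z^1.
  monomial -2·x^1·y^0 ↦ -2·X^1·Y^0·Z^2.
  monomial 2·x^0·y^3 ↦ 2·X^0·Y^3·Z^0.
  monomial 1·x^0·y^2 ↦ 1·X^0·Y^2·Z^1.
  monomial 3·x^0·y^1 ↦ 3·X^0·Y^1·Z^2.
  monomial -2·x^0·y^0 ↦ -2·X^0·Y^0·Z^3.
Collecting: F(X, Y, Z) = 2*X**3 + X**2*Y + 3*X**2*Z - 2*X*Z**2 + 2*Y**3 + Y**2*Z + 3*Y*Z**2 - 2*Z**3.


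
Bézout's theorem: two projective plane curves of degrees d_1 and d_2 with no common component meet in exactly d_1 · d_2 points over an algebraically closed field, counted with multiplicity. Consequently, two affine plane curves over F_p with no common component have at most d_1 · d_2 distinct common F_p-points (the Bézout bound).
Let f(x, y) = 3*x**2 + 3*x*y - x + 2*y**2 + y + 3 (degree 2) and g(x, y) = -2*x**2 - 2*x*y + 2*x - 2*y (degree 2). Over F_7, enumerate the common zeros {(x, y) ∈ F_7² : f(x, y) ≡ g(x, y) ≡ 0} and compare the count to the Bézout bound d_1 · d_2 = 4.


Common zeros: ∅; count = 0; Bézout bound = 4.

deg(f) = 2, deg(g) = 2, so Bézout bound = 4.
Scan x ∈ F_7. For each x, list the y ∈ F_7 with f(x, y) ≡ 0 and those with g(x, y) ≡ 0 (mod 7); the common zeros in that column are the intersection.
  x = 0: f ≡ 0 at y ∈ ∅; g ≡ 0 at y ∈ {0}; common: ∅.
  x = 1: f ≡ 0 at y ∈ {2, 3}; g ≡ 0 at y ∈ {0}; common: ∅.
  x = 2: f ≡ 0 at y ∈ {2, 5}; g ≡ 0 at y ∈ {4}; common: ∅.
  x = 3: f ≡ 0 at y ∈ ∅; g ≡ 0 at y ∈ {2}; common: ∅.
  x = 4: f ≡ 0 at y ∈ ∅; g ≡ 0 at y ∈ {6}; common: ∅.
  x = 5: f ≡ 0 at y ∈ {1, 5}; g ≡ 0 at y ∈ {6}; common: ∅.
  x = 6: f ≡ 0 at y ∈ {0, 1}; g ≡ 0 at y ∈ ∅; common: ∅.
Collecting: common zeros = ∅, so the count is 0.
Comparison with the Bézout bound: 0 ≤ 4 = deg(f)·deg(g), as expected for curves with no common component (the affine F_7-count falls short of the bound because intersections may lie at infinity, over extension fields, or carry multiplicity).


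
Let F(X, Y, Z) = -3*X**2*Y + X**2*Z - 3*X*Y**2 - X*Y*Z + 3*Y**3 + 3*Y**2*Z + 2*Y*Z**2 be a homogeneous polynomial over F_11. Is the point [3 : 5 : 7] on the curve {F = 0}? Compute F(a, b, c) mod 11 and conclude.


F(3,5,7) ≡ 9 (mod 11); P is NOT on the curve.

Evaluate F(3, 5, 7) term-by-term (mod 11).
  -3*X**2*Y ↦ -3·9·5·1 = -135
  X**2*Z ↦ 1·9·1·7 = 63
  -3*X*Y**2 ↦ -3·3·25·1 = -225
  -X*Y*Z ↦ -1·3·5·7 = -105
  3*Y**3 ↦ 3·1·125·1 = 375
  3*Y**2*Z ↦ 3·1·25·7 = 525
  2*Y*Z**2 ↦ 2·1·5·49 = 490
Sum: F(3, 5, 7) = (-135) + (63) + (-225) + (-105) + (375) + (525) + (490) = 988.
Reducing mod 11: 988 ≡ 9 (mod 11).
Since F(a, b, c) ≡ 9 ≠ 0 (mod 11), P does NOT lie on the curve.


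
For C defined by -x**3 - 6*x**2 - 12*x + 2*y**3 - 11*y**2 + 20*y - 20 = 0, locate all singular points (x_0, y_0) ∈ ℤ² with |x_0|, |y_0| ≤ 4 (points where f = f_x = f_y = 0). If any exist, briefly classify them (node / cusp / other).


Singular points: {(-2, 2)}; classification: cusp.

Compute partial derivatives:
  f_x = -3*x**2 - 12*x - 12.
  f_y = 6*y**2 - 22*y + 20.
Scan x_0 ∈ {−4, ..., 4}. For each x_0, f_y(x_0, y) is a polynomial in y; find its integer roots y ∈ {−4, ..., 4}, then test f_x and f at those candidates.
  x = -4: f_y(-4, y) = 6*y**2 - 22*y + 20; vanishes at y ∈ {2}. (-4, 2): f_x = -12 ≠ 0.
  x = -3: f_y(-3, y) = 6*y**2 - 22*y + 20; vanishes at y ∈ {2}. (-3, 2): f_x = -3 ≠ 0.
  x = -2: f_y(-2, y) = 6*y**2 - 22*y + 20; vanishes at y ∈ {2}. (-2, 2): f_x = 0, f = 0 — SINGULAR.
  x = -1: f_y(-1, y) = 6*y**2 - 22*y + 20; vanishes at y ∈ {2}. (-1, 2): f_x = -3 ≠ 0.
  x = 0: f_y(0, y) = 6*y**2 - 22*y + 20; vanishes at y ∈ {2}. (0, 2): f_x = -12 ≠ 0.
  x = 1: f_y(1, y) = 6*y**2 - 22*y + 20; vanishes at y ∈ {2}. (1, 2): f_x = -27 ≠ 0.
  x = 2: f_y(2, y) = 6*y**2 - 22*y + 20; vanishes at y ∈ {2}. (2, 2): f_x = -48 ≠ 0.
  x = 3: f_y(3, y) = 6*y**2 - 22*y + 20; vanishes at y ∈ {2}. (3, 2): f_x = -75 ≠ 0.
  x = 4: f_y(4, y) = 6*y**2 - 22*y + 20; vanishes at y ∈ {2}. (4, 2): f_x = -108 ≠ 0.
Only singular point on the grid: (-2, 2).
Classify: substitute x = -2 + u, y = 2 + v and expand: f = -u**3 + 2*v**3 + v**2.
No constant or linear terms (consistent with a singular point). Quadratic part: v**2. Cubic part: -u**3 + 2*v**3.
The quadratic part v**2 is a perfect square, so there is a single (double) tangent line v = 0, i.e. y = 2. Restricting the cubic part to that line (v = 0) leaves -u**3 ≠ 0, so f is not divisible by v and the branch is v² ≈ u**3 to lowest order — this is a cusp.
Classification: cusp.


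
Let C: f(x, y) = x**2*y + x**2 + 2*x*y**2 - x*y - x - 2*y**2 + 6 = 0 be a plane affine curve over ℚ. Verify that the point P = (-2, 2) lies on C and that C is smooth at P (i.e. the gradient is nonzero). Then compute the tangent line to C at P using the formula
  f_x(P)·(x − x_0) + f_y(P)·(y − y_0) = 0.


Tangent line at P: -7*x - 18*y + 22 = 0.

Step 1: f(-2, 2) = 0, so P lies on C.
Step 2: partial derivatives
  f_x(x, y) = 2*x*y + 2*x + 2*y**2 - y - 1, f_y(x, y) = x**2 + 4*x*y - x - 4*y.
  f_x(P) = -7, f_y(P) = -18 (gradient nonzero, so P is smooth).
Step 3: tangent line at P: -7·(x − -2) + -18·(y − 2) = 0.
Expanding: -7*x - 18*y + 22 = 0.


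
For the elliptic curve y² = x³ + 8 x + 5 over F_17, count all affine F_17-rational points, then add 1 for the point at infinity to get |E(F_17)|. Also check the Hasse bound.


Affine points = {(4, 4), (4, 13), (5, 0), (7, 8), (7, 9), (11, 8), (11, 9), (15, 7), (15, 10), (16, 8), (16, 9)}; affine count = 11; |E(F_17)| = 12.

Discriminant check: Δ ∝ 4a³ + 27b² = 4·8³ + 27·5² = 4·512 + 27·25 ≡ 3 (mod 17). Nonzero ⇒ E is nonsingular.
For each x ∈ F_17, compute rhs = x³ + 8·x + 5 mod 17, then count y ∈ F_17 with y² ≡ rhs.
  x = 0: rhs = 5, matching y values: none (0 points).
  x = 1: rhs = 14, matching y values: none (0 points).
  x = 2: rhs = 12, matching y values: none (0 points).
  x = 3: rhs = 5, matching y values: none (0 points).
  x = 4: rhs = 16, matching y values: 4, 13 (2 points).
  x = 5: rhs = 0, matching y values: 0 (1 points).
  x = 6: rhs = 14, matching y values: none (0 points).
  x = 7: rhs = 13, matching y values: 8, 9 (2 points).
  x = 8: rhs = 3, matching y values: none (0 points).
  x = 9: rhs = 7, matching y values: none (0 points).
  x = 10: rhs = 14, matching y values: none (0 points).
  x = 11: rhs = 13, matching y values: 8, 9 (2 points).
  x = 12: rhs = 10, matching y values: none (0 points).
  x = 13: rhs = 11, matching y values: none (0 points).
  x = 14: rhs = 5, matching y values: none (0 points).
  x = 15: rhs = 15, matching y values: 7, 10 (2 points).
  x = 16: rhs = 13, matching y values: 8, 9 (2 points).
Total affine count: 11.
Full point count |E(F_17)| = 11 + 1 = 12.
Hasse bound: |12 − (17+1)| = |-6| = 6 ≤ 2√17 ≈ 8.2462 ✓.


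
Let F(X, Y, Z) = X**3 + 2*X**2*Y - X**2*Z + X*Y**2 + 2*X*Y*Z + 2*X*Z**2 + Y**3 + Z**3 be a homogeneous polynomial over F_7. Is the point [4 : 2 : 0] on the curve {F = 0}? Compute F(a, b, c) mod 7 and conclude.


F(4,2,0) ≡ 5 (mod 7); P is NOT on the curve.

Evaluate F(4, 2, 0) term-by-term (mod 7).
  X**3 ↦ 1·64·1·1 = 64
  2*X**2*Y ↦ 2·16·2·1 = 64
  -X**2*Z ↦ -1·16·1·0 = 0
  X*Y**2 ↦ 1·4·4·1 = 16
  2*X*Y*Z ↦ 2·4·2·0 = 0
  2*X*Z**2 ↦ 2·4·1·0 = 0
  Y**3 ↦ 1·1·8·1 = 8
  Z**3 ↦ 1·1·1·0 = 0
Sum: F(4, 2, 0) = (64) + (64) + (0) + (16) + (0) + (0) + (8) + (0) = 152.
Reducing mod 7: 152 ≡ 5 (mod 7).
Since F(a, b, c) ≡ 5 ≠ 0 (mod 7), P does NOT lie on the curve.


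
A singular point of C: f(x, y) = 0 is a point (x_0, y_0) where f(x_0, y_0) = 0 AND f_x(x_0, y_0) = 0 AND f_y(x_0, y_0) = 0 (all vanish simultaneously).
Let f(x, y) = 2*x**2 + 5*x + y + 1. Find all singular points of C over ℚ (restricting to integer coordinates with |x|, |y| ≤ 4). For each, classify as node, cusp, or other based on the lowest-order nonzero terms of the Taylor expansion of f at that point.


No singular points in the scanned grid; C is smooth there.

Compute partial derivatives:
  f_x = 4*x + 5.
  f_y = 1.
f_y = 1 is a nonzero constant, so f_y never vanishes: no point (x, y) can satisfy f = f_x = f_y = 0. In particular no (x, y) ∈ {−4, ..., 4}² is singular; the curve is smooth.


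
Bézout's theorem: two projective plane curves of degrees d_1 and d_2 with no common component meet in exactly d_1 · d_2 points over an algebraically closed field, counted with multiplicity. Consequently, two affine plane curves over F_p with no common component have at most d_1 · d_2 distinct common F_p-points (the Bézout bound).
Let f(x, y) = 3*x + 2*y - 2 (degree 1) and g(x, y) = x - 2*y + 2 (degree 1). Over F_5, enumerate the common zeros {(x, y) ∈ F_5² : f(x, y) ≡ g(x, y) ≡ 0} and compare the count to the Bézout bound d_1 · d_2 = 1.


Common zeros: {(0, 1)}; count = 1; Bézout bound = 1.

deg(f) = 1, deg(g) = 1, so Bézout bound = 1.
Scan x ∈ F_5. For each x, list the y ∈ F_5 with f(x, y) ≡ 0 and those with g(x, y) ≡ 0 (mod 5); the common zeros in that column are the intersection.
  x = 0: f ≡ 0 at y ∈ {1}; g ≡ 0 at y ∈ {1}; common: {1}.
  x = 1: f ≡ 0 at y ∈ {2}; g ≡ 0 at y ∈ {4}; common: ∅.
  x = 2: f ≡ 0 at y ∈ {3}; g ≡ 0 at y ∈ {2}; common: ∅.
  x = 3: f ≡ 0 at y ∈ {4}; g ≡ 0 at y ∈ {0}; common: ∅.
  x = 4: f ≡ 0 at y ∈ {0}; g ≡ 0 at y ∈ {3}; common: ∅.
Collecting: common zeros = {(0, 1)}, so the count is 1.
Comparison with the Bézout bound: 1 ≤ 1 = deg(f)·deg(g), as expected for curves with no common component (the bound is attained).


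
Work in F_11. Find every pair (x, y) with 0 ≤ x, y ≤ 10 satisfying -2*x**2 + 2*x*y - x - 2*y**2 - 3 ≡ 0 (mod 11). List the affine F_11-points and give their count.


Affine F_11-points: {(0, 2), (0, 9), (1, 6), (2, 1), (3, 5), (3, 9), (4, 1), (4, 3), (7, 2), (7, 5), (10, 4), (10, 6)}; count = 12.

For each of the 121 pairs (x, y) ∈ F_11², evaluate f(x, y) mod 11. Record the zeros.
  x = 0: [0↦8, 1↦6, 2↦0, 3↦1, 4↦9, 5↦2, 6↦2, 7↦9, 8↦1, 9↦0, 10↦6]  zeros at y ∈ {2, 9}
  x = 1: [0↦5, 1↦5, 2↦1, 3↦4, 4↦3, 5↦9, 6↦0, 7↦9, 8↦3, 9↦4, 10↦1]  zeros at y ∈ {6}
  x = 2: [0↦9, 1↦0, 2↦9, 3↦3, 4↦4, 5↦1, 6↦5, 7↦5, 8↦1, 9↦4, 10↦3]  zeros at y ∈ {1}
  x = 3: [0↦9, 1↦2, 2↦2, 3↦9, 4↦1, 5↦0, 6↦6, 7↦8, 8↦6, 9↦0, 10↦1]  zeros at y ∈ {5, 9}
  x = 4: [0↦5, 1↦0, 2↦2, 3↦0, 4↦5, 5↦6, 6↦3, 7↦7, 8↦7, 9↦3, 10↦6]  zeros at y ∈ {1, 3}
  x = 5: [0↦8, 1↦5, 2↦9, 3↦9, 4↦5, 5↦8, 6↦7, 7↦2, 8↦4, 9↦2, 10↦7]  zeros at y ∈ ∅
  x = 6: [0↦7, 1↦6, 2↦1, 3↦3, 4↦1, 5↦6, 6↦7, 7↦4, 8↦8, 9↦8, 10↦4]  zeros at y ∈ ∅
  x = 7: [0↦2, 1↦3, 2↦0, 3↦4, 4↦4, 5↦0, 6↦3, 7↦2, 8↦8, 9↦10, 10↦8]  zeros at y ∈ {2, 5}
  x = 8: [0↦4, 1↦7, 2↦6, 3↦1, 4↦3, 5↦1, 6↦6, 7↦7, 8↦4, 9↦8, 10↦8]  zeros at y ∈ ∅
  x = 9: [0↦2, 1↦7, 2↦8, 3↦5, 4↦9, 5↦9, 6↦5, 7↦8, 8↦7, 9↦2, 10↦4]  zeros at y ∈ ∅
  x = 10: [0↦7, 1↦3, 2↦6, 3↦5, 4↦0, 5↦2, 6↦0, 7↦5, 8↦6, 9↦3, 10↦7]  zeros at y ∈ {4, 6}
Collecting zeros: affine points = {(0, 2), (0, 9), (1, 6), (2, 1), (3, 5), (3, 9), (4, 1), (4, 3), (7, 2), (7, 5), (10, 4), (10, 6)}.
Total count |C(F_11)_aff| = 12.


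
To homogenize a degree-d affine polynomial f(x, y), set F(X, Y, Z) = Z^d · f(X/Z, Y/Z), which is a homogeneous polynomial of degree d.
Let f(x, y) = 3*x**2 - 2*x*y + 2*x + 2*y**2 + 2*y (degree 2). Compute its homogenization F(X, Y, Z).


F(X, Y, Z) = 3*X**2 - 2*X*Y + 2*X*Z + 2*Y**2 + 2*Y*Z

deg(f) = 2.
Substitute x = X/Z, y = Y/Z into f, then multiply by Z^2.
  monomial 3·x^2·y^0 ↦ 3·X^2·Y^0·Z^0.
  monomial -2·x^1·y^1 ↦ -2·X^1·Y^1·Z^0.
  monomial 2·x^1·y^0 ↦ 2·X^1·Y^0·Z^1.
  monomial 2·x^0·y^2 ↦ 2·X^0·Y^2·Z^0.
  monomial 2·x^0·y^1 ↦ 2·X^0·Y^1·Z^1.
Collecting: F(X, Y, Z) = 3*X**2 - 2*X*Y + 2*X*Z + 2*Y**2 + 2*Y*Z.


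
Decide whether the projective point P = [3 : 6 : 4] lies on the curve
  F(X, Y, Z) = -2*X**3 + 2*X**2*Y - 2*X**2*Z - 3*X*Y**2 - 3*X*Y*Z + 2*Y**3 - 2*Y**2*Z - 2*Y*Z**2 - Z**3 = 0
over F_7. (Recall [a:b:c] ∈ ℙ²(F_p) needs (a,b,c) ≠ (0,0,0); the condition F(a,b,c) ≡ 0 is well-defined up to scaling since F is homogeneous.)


F(3,6,4) ≡ 2 (mod 7); P is NOT on the curve.

Evaluate F(3, 6, 4) term-by-term (mod 7).
  -2*X**3 ↦ -2·27·1·1 = -54
  2*X**2*Y ↦ 2·9·6·1 = 108
  -2*X**2*Z ↦ -2·9·1·4 = -72
  -3*X*Y**2 ↦ -3·3·36·1 = -324
  -3*X*Y*Z ↦ -3·3·6·4 = -216
  2*Y**3 ↦ 2·1·216·1 = 432
  -2*Y**2*Z ↦ -2·1·36·4 = -288
  -2*Y*Z**2 ↦ -2·1·6·16 = -192
  -Z**3 ↦ -1·1·1·64 = -64
Sum: F(3, 6, 4) = (-54) + (108) + (-72) + (-324) + (-216) + (432) + (-288) + (-192) + (-64) = -670.
Reducing mod 7: -670 ≡ 2 (mod 7).
Since F(a, b, c) ≡ 2 ≠ 0 (mod 7), P does NOT lie on the curve.


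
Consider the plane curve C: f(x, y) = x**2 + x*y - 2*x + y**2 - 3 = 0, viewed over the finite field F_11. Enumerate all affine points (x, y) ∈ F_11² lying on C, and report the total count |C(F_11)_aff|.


Affine F_11-points: {(0, 5), (0, 6), (2, 1), (2, 8), (3, 0), (3, 8), (7, 6), (7, 9), (8, 5), (8, 9), (10, 0), (10, 1)}; count = 12.

For each of the 121 pairs (x, y) ∈ F_11², evaluate f(x, y) mod 11. Record the zeros.
  x = 0: [0↦8, 1↦9, 2↦1, 3↦6, 4↦2, 5↦0, 6↦0, 7↦2, 8↦6, 9↦1, 10↦9]  zeros at y ∈ {5, 6}
  x = 1: [0↦7, 1↦9, 2↦2, 3↦8, 4↦5, 5↦4, 6↦5, 7↦8, 8↦2, 9↦9, 10↦7]  zeros at y ∈ ∅
  x = 2: [0↦8, 1↦0, 2↦5, 3↦1, 4↦10, 5↦10, 6↦1, 7↦5, 8↦0, 9↦8, 10↦7]  zeros at y ∈ {1, 8}
  x = 3: [0↦0, 1↦4, 2↦10, 3↦7, 4↦6, 5↦7, 6↦10, 7↦4, 8↦0, 9↦9, 10↦9]  zeros at y ∈ {0, 8}
  x = 4: [0↦5, 1↦10, 2↦6, 3↦4, 4↦4, 5↦6, 6↦10, 7↦5, 8↦2, 9↦1, 10↦2]  zeros at y ∈ ∅
  x = 5: [0↦1, 1↦7, 2↦4, 3↦3, 4↦4, 5↦7, 6↦1, 7↦8, 8↦6, 9↦6, 10↦8]  zeros at y ∈ ∅
  x = 6: [0↦10, 1↦6, 2↦4, 3↦4, 4↦6, 5↦10, 6↦5, 7↦2, 8↦1, 9↦2, 10↦5]  zeros at y ∈ ∅
  x = 7: [0↦10, 1↦7, 2↦6, 3↦7, 4↦10, 5↦4, 6↦0, 7↦9, 8↦9, 9↦0, 10↦4]  zeros at y ∈ {6, 9}
  x = 8: [0↦1, 1↦10, 2↦10, 3↦1, 4↦5, 5↦0, 6↦8, 7↦7, 8↦8, 9↦0, 10↦5]  zeros at y ∈ {5, 9}
  x = 9: [0↦5, 1↦4, 2↦5, 3↦8, 4↦2, 5↦9, 6↦7, 7↦7, 8↦9, 9↦2, 10↦8]  zeros at y ∈ ∅
  x = 10: [0↦0, 1↦0, 2↦2, 3↦6, 4↦1, 5↦9, 6↦8, 7↦9, 8↦1, 9↦6, 10↦2]  zeros at y ∈ {0, 1}
Collecting zeros: affine points = {(0, 5), (0, 6), (2, 1), (2, 8), (3, 0), (3, 8), (7, 6), (7, 9), (8, 5), (8, 9), (10, 0), (10, 1)}.
Total count |C(F_11)_aff| = 12.


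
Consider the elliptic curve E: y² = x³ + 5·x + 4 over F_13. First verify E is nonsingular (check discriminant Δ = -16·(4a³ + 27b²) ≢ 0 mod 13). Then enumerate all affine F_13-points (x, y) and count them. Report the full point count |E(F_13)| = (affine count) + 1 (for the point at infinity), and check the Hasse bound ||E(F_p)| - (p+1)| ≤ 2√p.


Affine points = {(0, 2), (0, 11), (1, 6), (1, 7), (2, 3), (2, 10), (4, 6), (4, 7), (6, 4), (6, 9), (8, 6), (8, 7), (10, 1), (10, 12), (11, 5), (11, 8)}; affine count = 16; |E(F_13)| = 17.

Discriminant check: Δ ∝ 4a³ + 27b² = 4·5³ + 27·4² = 4·125 + 27·16 ≡ 9 (mod 13). Nonzero ⇒ E is nonsingular.
For each x ∈ F_13, compute rhs = x³ + 5·x + 4 mod 13, then count y ∈ F_13 with y² ≡ rhs.
  x = 0: rhs = 4, matching y values: 2, 11 (2 points).
  x = 1: rhs = 10, matching y values: 6, 7 (2 points).
  x = 2: rhs = 9, matching y values: 3, 10 (2 points).
  x = 3: rhs = 7, matching y values: none (0 points).
  x = 4: rhs = 10, matching y values: 6, 7 (2 points).
  x = 5: rhs = 11, matching y values: none (0 points).
  x = 6: rhs = 3, matching y values: 4, 9 (2 points).
  x = 7: rhs = 5, matching y values: none (0 points).
  x = 8: rhs = 10, matching y values: 6, 7 (2 points).
  x = 9: rhs = 11, matching y values: none (0 points).
  x = 10: rhs = 1, matching y values: 1, 12 (2 points).
  x = 11: rhs = 12, matching y values: 5, 8 (2 points).
  x = 12: rhs = 11, matching y values: none (0 points).
Total affine count: 16.
Full point count |E(F_13)| = 16 + 1 = 17.
Hasse bound: |17 − (13+1)| = |3| = 3 ≤ 2√13 ≈ 7.2111 ✓.
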